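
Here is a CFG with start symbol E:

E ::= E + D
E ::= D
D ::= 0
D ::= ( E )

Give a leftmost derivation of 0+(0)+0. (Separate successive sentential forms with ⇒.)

E ⇒ E+D ⇒ E+D+D ⇒ D+D+D ⇒ 0+D+D ⇒ 0+(E)+D ⇒ 0+(D)+D ⇒ 0+(0)+D ⇒ 0+(0)+0

E ⇒ E+D   [E ::= E + D]
E+D ⇒ E+D+D   [E ::= E + D]
E+D+D ⇒ D+D+D   [E ::= D]
D+D+D ⇒ 0+D+D   [D ::= 0]
0+D+D ⇒ 0+(E)+D   [D ::= ( E )]
0+(E)+D ⇒ 0+(D)+D   [E ::= D]
0+(D)+D ⇒ 0+(0)+D   [D ::= 0]
0+(0)+D ⇒ 0+(0)+0   [D ::= 0]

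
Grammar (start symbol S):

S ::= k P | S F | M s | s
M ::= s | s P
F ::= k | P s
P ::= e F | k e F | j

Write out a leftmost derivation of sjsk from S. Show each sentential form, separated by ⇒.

S⇒SF⇒MsF⇒sPsF⇒sjsF⇒sjsk

S ⇒ SF   [S ::= S F]
SF ⇒ MsF   [S ::= M s]
MsF ⇒ sPsF   [M ::= s P]
sPsF ⇒ sjsF   [P ::= j]
sjsF ⇒ sjsk   [F ::= k]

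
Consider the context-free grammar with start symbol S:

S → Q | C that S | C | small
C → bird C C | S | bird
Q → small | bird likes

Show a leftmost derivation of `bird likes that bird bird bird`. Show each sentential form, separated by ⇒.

S ⇒ C that S   [S → C that S]
C that S ⇒ S that S   [C → S]
S that S ⇒ Q that S   [S → Q]
Q that S ⇒ bird likes that S   [Q → bird likes]
bird likes that S ⇒ bird likes that C   [S → C]
bird likes that C ⇒ bird likes that bird C C   [C → bird C C]
bird likes that bird C C ⇒ bird likes that bird bird C   [C → bird]
bird likes that bird bird C ⇒ bird likes that bird bird bird   [C → bird]

S ⇒ C that S ⇒ S that S ⇒ Q that S ⇒ bird likes that S ⇒ bird likes that C ⇒ bird likes that bird C C ⇒ bird likes that bird bird C ⇒ bird likes that bird bird bird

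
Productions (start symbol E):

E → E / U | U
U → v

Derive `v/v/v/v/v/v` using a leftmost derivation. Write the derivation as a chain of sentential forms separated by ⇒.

E⇒E/U⇒E/U/U⇒E/U/U/U⇒E/U/U/U/U⇒E/U/U/U/U/U⇒U/U/U/U/U/U⇒v/U/U/U/U/U⇒v/v/U/U/U/U⇒v/v/v/U/U/U⇒v/v/v/v/U/U⇒v/v/v/v/v/U⇒v/v/v/v/v/v

E ⇒ E/U   [E → E / U]
E/U ⇒ E/U/U   [E → E / U]
E/U/U ⇒ E/U/U/U   [E → E / U]
E/U/U/U ⇒ E/U/U/U/U   [E → E / U]
E/U/U/U/U ⇒ E/U/U/U/U/U   [E → E / U]
E/U/U/U/U/U ⇒ U/U/U/U/U/U   [E → U]
U/U/U/U/U/U ⇒ v/U/U/U/U/U   [U → v]
v/U/U/U/U/U ⇒ v/v/U/U/U/U   [U → v]
v/v/U/U/U/U ⇒ v/v/v/U/U/U   [U → v]
v/v/v/U/U/U ⇒ v/v/v/v/U/U   [U → v]
v/v/v/v/U/U ⇒ v/v/v/v/v/U   [U → v]
v/v/v/v/v/U ⇒ v/v/v/v/v/v   [U → v]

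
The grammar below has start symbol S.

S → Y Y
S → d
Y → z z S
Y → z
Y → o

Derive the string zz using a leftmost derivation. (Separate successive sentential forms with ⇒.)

S ⇒ YY   [S → Y Y]
YY ⇒ zY   [Y → z]
zY ⇒ zz   [Y → z]

S⇒YY⇒zY⇒zz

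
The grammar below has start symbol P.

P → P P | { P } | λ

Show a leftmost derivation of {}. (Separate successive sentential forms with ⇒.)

P ⇒ PP   [P → P P]
PP ⇒ PPP   [P → P P]
PPP ⇒ {P}PP   [P → { P }]
{P}PP ⇒ {}PP   [P → λ]
{}PP ⇒ {}P   [P → λ]
{}P ⇒ {}   [P → λ]

P ⇒ PP ⇒ PPP ⇒ {P}PP ⇒ {}PP ⇒ {}P ⇒ {}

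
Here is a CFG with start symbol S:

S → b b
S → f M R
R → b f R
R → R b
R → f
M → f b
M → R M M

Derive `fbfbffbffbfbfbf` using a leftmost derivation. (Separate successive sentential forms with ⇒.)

S ⇒ fMR ⇒ fRMMR ⇒ fRbMMR ⇒ fbfRbMMR ⇒ fbfbfRbMMR ⇒ fbfbffbMMR ⇒ fbfbffbRMMMR ⇒ fbfbffbfMMMR ⇒ fbfbffbffbMMR ⇒ fbfbffbffbfbMR ⇒ fbfbffbffbfbfbR ⇒ fbfbffbffbfbfbf

S ⇒ fMR   [S → f M R]
fMR ⇒ fRMMR   [M → R M M]
fRMMR ⇒ fRbMMR   [R → R b]
fRbMMR ⇒ fbfRbMMR   [R → b f R]
fbfRbMMR ⇒ fbfbfRbMMR   [R → b f R]
fbfbfRbMMR ⇒ fbfbffbMMR   [R → f]
fbfbffbMMR ⇒ fbfbffbRMMMR   [M → R M M]
fbfbffbRMMMR ⇒ fbfbffbfMMMR   [R → f]
fbfbffbfMMMR ⇒ fbfbffbffbMMR   [M → f b]
fbfbffbffbMMR ⇒ fbfbffbffbfbMR   [M → f b]
fbfbffbffbfbMR ⇒ fbfbffbffbfbfbR   [M → f b]
fbfbffbffbfbfbR ⇒ fbfbffbffbfbfbf   [R → f]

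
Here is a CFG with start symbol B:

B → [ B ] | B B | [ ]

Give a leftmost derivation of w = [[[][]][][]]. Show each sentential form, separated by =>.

B => [B] => [BB] => [BBB] => [[B]BB] => [[BB]BB] => [[[]B]BB] => [[[][]]BB] => [[[][]][]B] => [[[][]][][]]

B => [B]   [B → [ B ]]
[B] => [BB]   [B → B B]
[BB] => [BBB]   [B → B B]
[BBB] => [[B]BB]   [B → [ B ]]
[[B]BB] => [[BB]BB]   [B → B B]
[[BB]BB] => [[[]B]BB]   [B → [ ]]
[[[]B]BB] => [[[][]]BB]   [B → [ ]]
[[[][]]BB] => [[[][]][]B]   [B → [ ]]
[[[][]][]B] => [[[][]][][]]   [B → [ ]]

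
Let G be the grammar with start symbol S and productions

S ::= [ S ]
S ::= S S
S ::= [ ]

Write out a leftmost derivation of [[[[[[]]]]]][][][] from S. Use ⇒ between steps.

S ⇒ SS ⇒ SSS ⇒ SSSS ⇒ [S]SSS ⇒ [[S]]SSS ⇒ [[[S]]]SSS ⇒ [[[[S]]]]SSS ⇒ [[[[[S]]]]]SSS ⇒ [[[[[[]]]]]]SSS ⇒ [[[[[[]]]]]][]SS ⇒ [[[[[[]]]]]][][]S ⇒ [[[[[[]]]]]][][][]

S ⇒ SS   [S ::= S S]
SS ⇒ SSS   [S ::= S S]
SSS ⇒ SSSS   [S ::= S S]
SSSS ⇒ [S]SSS   [S ::= [ S ]]
[S]SSS ⇒ [[S]]SSS   [S ::= [ S ]]
[[S]]SSS ⇒ [[[S]]]SSS   [S ::= [ S ]]
[[[S]]]SSS ⇒ [[[[S]]]]SSS   [S ::= [ S ]]
[[[[S]]]]SSS ⇒ [[[[[S]]]]]SSS   [S ::= [ S ]]
[[[[[S]]]]]SSS ⇒ [[[[[[]]]]]]SSS   [S ::= [ ]]
[[[[[[]]]]]]SSS ⇒ [[[[[[]]]]]][]SS   [S ::= [ ]]
[[[[[[]]]]]][]SS ⇒ [[[[[[]]]]]][][]S   [S ::= [ ]]
[[[[[[]]]]]][][]S ⇒ [[[[[[]]]]]][][][]   [S ::= [ ]]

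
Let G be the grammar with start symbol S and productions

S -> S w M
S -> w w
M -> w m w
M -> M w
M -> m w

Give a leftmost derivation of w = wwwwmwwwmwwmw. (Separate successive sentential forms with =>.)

S => SwM   [S -> S w M]
SwM => SwMwM   [S -> S w M]
SwMwM => SwMwMwM   [S -> S w M]
SwMwMwM => wwwMwMwM   [S -> w w]
wwwMwMwM => wwwMwwMwM   [M -> M w]
wwwMwwMwM => wwwwmwwwMwM   [M -> w m w]
wwwwmwwwMwM => wwwwmwwwmwwM   [M -> m w]
wwwwmwwwmwwM => wwwwmwwwmwwmw   [M -> m w]

S => SwM => SwMwM => SwMwMwM => wwwMwMwM => wwwMwwMwM => wwwwmwwwMwM => wwwwmwwwmwwM => wwwwmwwwmwwmw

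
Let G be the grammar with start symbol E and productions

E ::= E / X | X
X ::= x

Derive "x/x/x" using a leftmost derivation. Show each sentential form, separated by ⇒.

E ⇒ E/X ⇒ E/X/X ⇒ X/X/X ⇒ x/X/X ⇒ x/x/X ⇒ x/x/x

E ⇒ E/X   [E ::= E / X]
E/X ⇒ E/X/X   [E ::= E / X]
E/X/X ⇒ X/X/X   [E ::= X]
X/X/X ⇒ x/X/X   [X ::= x]
x/X/X ⇒ x/x/X   [X ::= x]
x/x/X ⇒ x/x/x   [X ::= x]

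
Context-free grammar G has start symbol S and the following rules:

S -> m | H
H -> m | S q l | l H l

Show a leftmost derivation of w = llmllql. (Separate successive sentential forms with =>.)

S=>H=>Sql=>Hql=>lHlql=>llHllql=>llmllql

S => H   [S -> H]
H => Sql   [H -> S q l]
Sql => Hql   [S -> H]
Hql => lHlql   [H -> l H l]
lHlql => llHllql   [H -> l H l]
llHllql => llmllql   [H -> m]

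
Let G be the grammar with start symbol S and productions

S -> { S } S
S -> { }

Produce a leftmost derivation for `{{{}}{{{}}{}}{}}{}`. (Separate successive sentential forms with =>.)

S=>{S}S=>{{S}S}S=>{{{}}S}S=>{{{}}{S}S}S=>{{{}}{{S}S}S}S=>{{{}}{{{}}S}S}S=>{{{}}{{{}}{}}S}S=>{{{}}{{{}}{}}{}}S=>{{{}}{{{}}{}}{}}{}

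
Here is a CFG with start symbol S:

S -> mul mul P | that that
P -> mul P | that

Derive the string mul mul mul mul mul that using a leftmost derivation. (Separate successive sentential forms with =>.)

S => mul mul P => mul mul mul P => mul mul mul mul P => mul mul mul mul mul P => mul mul mul mul mul that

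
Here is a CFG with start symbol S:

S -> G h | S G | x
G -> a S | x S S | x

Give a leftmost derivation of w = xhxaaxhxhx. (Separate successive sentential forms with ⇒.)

S⇒SG⇒GhG⇒xhG⇒xhxSS⇒xhxGhS⇒xhxaShS⇒xhxaSGhS⇒xhxaGhGhS⇒xhxaaShGhS⇒xhxaaxhGhS⇒xhxaaxhxhS⇒xhxaaxhxhx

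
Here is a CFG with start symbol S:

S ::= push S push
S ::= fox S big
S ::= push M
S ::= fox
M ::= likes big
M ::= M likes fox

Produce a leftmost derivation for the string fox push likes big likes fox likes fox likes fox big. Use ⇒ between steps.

S ⇒ fox S big ⇒ fox push M big ⇒ fox push M likes fox big ⇒ fox push M likes fox likes fox big ⇒ fox push M likes fox likes fox likes fox big ⇒ fox push likes big likes fox likes fox likes fox big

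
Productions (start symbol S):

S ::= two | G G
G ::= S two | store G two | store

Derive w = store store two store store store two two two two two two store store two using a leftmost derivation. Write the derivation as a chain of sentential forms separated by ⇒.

S ⇒ G G ⇒ S two G ⇒ G G two G ⇒ store G two G two G ⇒ store store two G two G ⇒ store store two store G two two G ⇒ store store two store S two two two G ⇒ store store two store G G two two two G ⇒ store store two store store G two G two two two G ⇒ store store two store store store two G two two two G ⇒ store store two store store store two S two two two two G ⇒ store store two store store store two two two two two two G ⇒ store store two store store store two two two two two two store G two ⇒ store store two store store store two two two two two two store store two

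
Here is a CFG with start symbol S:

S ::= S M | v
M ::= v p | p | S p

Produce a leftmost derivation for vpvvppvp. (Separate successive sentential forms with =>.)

S=>SM=>SMM=>SMMM=>vMMM=>vpMM=>vpSpM=>vpSMpM=>vpvMpM=>vpvvppM=>vpvvppvp

S => SM   [S ::= S M]
SM => SMM   [S ::= S M]
SMM => SMMM   [S ::= S M]
SMMM => vMMM   [S ::= v]
vMMM => vpMM   [M ::= p]
vpMM => vpSpM   [M ::= S p]
vpSpM => vpSMpM   [S ::= S M]
vpSMpM => vpvMpM   [S ::= v]
vpvMpM => vpvvppM   [M ::= v p]
vpvvppM => vpvvppvp   [M ::= v p]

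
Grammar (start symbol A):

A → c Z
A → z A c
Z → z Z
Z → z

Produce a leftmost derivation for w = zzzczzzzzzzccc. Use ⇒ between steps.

A ⇒ zAc   [A → z A c]
zAc ⇒ zzAcc   [A → z A c]
zzAcc ⇒ zzzAccc   [A → z A c]
zzzAccc ⇒ zzzcZccc   [A → c Z]
zzzcZccc ⇒ zzzczZccc   [Z → z Z]
zzzczZccc ⇒ zzzczzZccc   [Z → z Z]
zzzczzZccc ⇒ zzzczzzZccc   [Z → z Z]
zzzczzzZccc ⇒ zzzczzzzZccc   [Z → z Z]
zzzczzzzZccc ⇒ zzzczzzzzZccc   [Z → z Z]
zzzczzzzzZccc ⇒ zzzczzzzzzZccc   [Z → z Z]
zzzczzzzzzZccc ⇒ zzzczzzzzzzccc   [Z → z]

A ⇒ zAc ⇒ zzAcc ⇒ zzzAccc ⇒ zzzcZccc ⇒ zzzczZccc ⇒ zzzczzZccc ⇒ zzzczzzZccc ⇒ zzzczzzzZccc ⇒ zzzczzzzzZccc ⇒ zzzczzzzzzZccc ⇒ zzzczzzzzzzccc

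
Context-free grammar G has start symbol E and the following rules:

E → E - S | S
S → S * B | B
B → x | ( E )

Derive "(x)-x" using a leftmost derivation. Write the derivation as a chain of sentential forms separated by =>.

E => E-S => S-S => B-S => (E)-S => (S)-S => (B)-S => (x)-S => (x)-B => (x)-x

E => E-S   [E → E - S]
E-S => S-S   [E → S]
S-S => B-S   [S → B]
B-S => (E)-S   [B → ( E )]
(E)-S => (S)-S   [E → S]
(S)-S => (B)-S   [S → B]
(B)-S => (x)-S   [B → x]
(x)-S => (x)-B   [S → B]
(x)-B => (x)-x   [B → x]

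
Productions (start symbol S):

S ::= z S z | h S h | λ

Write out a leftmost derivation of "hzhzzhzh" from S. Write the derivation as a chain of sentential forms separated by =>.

S => hSh   [S ::= h S h]
hSh => hzSzh   [S ::= z S z]
hzSzh => hzhShzh   [S ::= h S h]
hzhShzh => hzhzSzhzh   [S ::= z S z]
hzhzSzhzh => hzhzzhzh   [S ::= λ]

S => hSh => hzSzh => hzhShzh => hzhzSzhzh => hzhzzhzh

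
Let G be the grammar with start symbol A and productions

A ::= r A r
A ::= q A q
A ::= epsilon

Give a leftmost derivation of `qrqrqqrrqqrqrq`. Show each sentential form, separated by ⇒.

A⇒qAq⇒qrArq⇒qrqAqrq⇒qrqrArqrq⇒qrqrqAqrqrq⇒qrqrqqAqqrqrq⇒qrqrqqrArqqrqrq⇒qrqrqqrrqqrqrq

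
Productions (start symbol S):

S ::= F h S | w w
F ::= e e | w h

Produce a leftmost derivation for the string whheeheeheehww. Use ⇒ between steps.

S ⇒ FhS ⇒ whhS ⇒ whhFhS ⇒ whheehS ⇒ whheehFhS ⇒ whheeheehS ⇒ whheeheehFhS ⇒ whheeheeheehS ⇒ whheeheeheehww

S ⇒ FhS   [S ::= F h S]
FhS ⇒ whhS   [F ::= w h]
whhS ⇒ whhFhS   [S ::= F h S]
whhFhS ⇒ whheehS   [F ::= e e]
whheehS ⇒ whheehFhS   [S ::= F h S]
whheehFhS ⇒ whheeheehS   [F ::= e e]
whheeheehS ⇒ whheeheehFhS   [S ::= F h S]
whheeheehFhS ⇒ whheeheeheehS   [F ::= e e]
whheeheeheehS ⇒ whheeheeheehww   [S ::= w w]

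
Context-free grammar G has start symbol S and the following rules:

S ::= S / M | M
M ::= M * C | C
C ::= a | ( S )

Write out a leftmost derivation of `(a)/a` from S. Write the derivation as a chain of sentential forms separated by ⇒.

S ⇒ S/M   [S ::= S / M]
S/M ⇒ M/M   [S ::= M]
M/M ⇒ C/M   [M ::= C]
C/M ⇒ (S)/M   [C ::= ( S )]
(S)/M ⇒ (M)/M   [S ::= M]
(M)/M ⇒ (C)/M   [M ::= C]
(C)/M ⇒ (a)/M   [C ::= a]
(a)/M ⇒ (a)/C   [M ::= C]
(a)/C ⇒ (a)/a   [C ::= a]

S ⇒ S/M ⇒ M/M ⇒ C/M ⇒ (S)/M ⇒ (M)/M ⇒ (C)/M ⇒ (a)/M ⇒ (a)/C ⇒ (a)/a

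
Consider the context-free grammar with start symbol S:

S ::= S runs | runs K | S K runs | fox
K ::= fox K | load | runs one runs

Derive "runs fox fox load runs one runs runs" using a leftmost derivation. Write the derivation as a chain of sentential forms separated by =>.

S => S K runs => runs K K runs => runs fox K K runs => runs fox fox K K runs => runs fox fox load K runs => runs fox fox load runs one runs runs

S => S K runs   [S ::= S K runs]
S K runs => runs K K runs   [S ::= runs K]
runs K K runs => runs fox K K runs   [K ::= fox K]
runs fox K K runs => runs fox fox K K runs   [K ::= fox K]
runs fox fox K K runs => runs fox fox load K runs   [K ::= load]
runs fox fox load K runs => runs fox fox load runs one runs runs   [K ::= runs one runs]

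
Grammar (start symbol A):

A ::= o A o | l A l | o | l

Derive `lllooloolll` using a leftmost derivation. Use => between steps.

A => lAl => llAll => lllAlll => llloAolll => lllooAoolll => lllooloolll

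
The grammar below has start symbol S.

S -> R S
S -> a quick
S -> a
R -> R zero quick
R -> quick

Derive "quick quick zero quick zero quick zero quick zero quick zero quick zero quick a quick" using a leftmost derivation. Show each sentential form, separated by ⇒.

S ⇒ R S ⇒ quick S ⇒ quick R S ⇒ quick R zero quick S ⇒ quick R zero quick zero quick S ⇒ quick R zero quick zero quick zero quick S ⇒ quick R zero quick zero quick zero quick zero quick S ⇒ quick R zero quick zero quick zero quick zero quick zero quick S ⇒ quick R zero quick zero quick zero quick zero quick zero quick zero quick S ⇒ quick quick zero quick zero quick zero quick zero quick zero quick zero quick S ⇒ quick quick zero quick zero quick zero quick zero quick zero quick zero quick a quick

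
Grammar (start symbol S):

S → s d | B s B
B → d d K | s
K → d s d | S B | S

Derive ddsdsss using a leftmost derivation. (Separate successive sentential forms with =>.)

S => BsB   [S → B s B]
BsB => ddKsB   [B → d d K]
ddKsB => ddSBsB   [K → S B]
ddSBsB => ddsdBsB   [S → s d]
ddsdBsB => ddsdssB   [B → s]
ddsdssB => ddsdsss   [B → s]

S => BsB => ddKsB => ddSBsB => ddsdBsB => ddsdssB => ddsdsss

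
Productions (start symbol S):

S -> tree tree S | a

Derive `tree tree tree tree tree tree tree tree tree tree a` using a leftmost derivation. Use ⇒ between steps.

S ⇒ tree tree S ⇒ tree tree tree tree S ⇒ tree tree tree tree tree tree S ⇒ tree tree tree tree tree tree tree tree S ⇒ tree tree tree tree tree tree tree tree tree tree S ⇒ tree tree tree tree tree tree tree tree tree tree a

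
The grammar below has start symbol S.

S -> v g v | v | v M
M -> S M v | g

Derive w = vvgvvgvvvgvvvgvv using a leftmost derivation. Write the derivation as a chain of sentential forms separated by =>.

S => vM   [S -> v M]
vM => vSMv   [M -> S M v]
vSMv => vvMMv   [S -> v M]
vvMMv => vvgMv   [M -> g]
vvgMv => vvgSMvv   [M -> S M v]
vvgSMvv => vvgvMMvv   [S -> v M]
vvgvMMvv => vvgvSMvMvv   [M -> S M v]
vvgvSMvMvv => vvgvvgvMvMvv   [S -> v g v]
vvgvvgvMvMvv => vvgvvgvSMvvMvv   [M -> S M v]
vvgvvgvSMvvMvv => vvgvvgvvMvvMvv   [S -> v]
vvgvvgvvMvvMvv => vvgvvgvvSMvvvMvv   [M -> S M v]
vvgvvgvvSMvvvMvv => vvgvvgvvvMvvvMvv   [S -> v]
vvgvvgvvvMvvvMvv => vvgvvgvvvgvvvMvv   [M -> g]
vvgvvgvvvgvvvMvv => vvgvvgvvvgvvvgvv   [M -> g]

S=>vM=>vSMv=>vvMMv=>vvgMv=>vvgSMvv=>vvgvMMvv=>vvgvSMvMvv=>vvgvvgvMvMvv=>vvgvvgvSMvvMvv=>vvgvvgvvMvvMvv=>vvgvvgvvSMvvvMvv=>vvgvvgvvvMvvvMvv=>vvgvvgvvvgvvvMvv=>vvgvvgvvvgvvvgvv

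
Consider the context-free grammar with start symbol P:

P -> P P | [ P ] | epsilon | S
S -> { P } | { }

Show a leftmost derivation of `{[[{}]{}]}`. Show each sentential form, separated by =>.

P => S => {P} => {[P]} => {[PP]} => {[[P]P]} => {[[S]P]} => {[[{}]P]} => {[[{}]S]} => {[[{}]{}]}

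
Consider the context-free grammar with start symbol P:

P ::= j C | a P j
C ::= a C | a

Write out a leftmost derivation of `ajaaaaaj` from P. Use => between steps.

P => aPj   [P ::= a P j]
aPj => ajCj   [P ::= j C]
ajCj => ajaCj   [C ::= a C]
ajaCj => ajaaCj   [C ::= a C]
ajaaCj => ajaaaCj   [C ::= a C]
ajaaaCj => ajaaaaCj   [C ::= a C]
ajaaaaCj => ajaaaaaj   [C ::= a]

P => aPj => ajCj => ajaCj => ajaaCj => ajaaaCj => ajaaaaCj => ajaaaaaj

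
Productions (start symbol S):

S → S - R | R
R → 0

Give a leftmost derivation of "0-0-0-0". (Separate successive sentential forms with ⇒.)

S⇒S-R⇒S-R-R⇒S-R-R-R⇒R-R-R-R⇒0-R-R-R⇒0-0-R-R⇒0-0-0-R⇒0-0-0-0

S ⇒ S-R   [S → S - R]
S-R ⇒ S-R-R   [S → S - R]
S-R-R ⇒ S-R-R-R   [S → S - R]
S-R-R-R ⇒ R-R-R-R   [S → R]
R-R-R-R ⇒ 0-R-R-R   [R → 0]
0-R-R-R ⇒ 0-0-R-R   [R → 0]
0-0-R-R ⇒ 0-0-0-R   [R → 0]
0-0-0-R ⇒ 0-0-0-0   [R → 0]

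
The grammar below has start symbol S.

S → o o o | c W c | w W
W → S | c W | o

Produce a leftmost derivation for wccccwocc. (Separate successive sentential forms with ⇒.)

S⇒wW⇒wS⇒wcWc⇒wccWc⇒wcccWc⇒wcccSc⇒wccccWcc⇒wccccScc⇒wccccwWcc⇒wccccwocc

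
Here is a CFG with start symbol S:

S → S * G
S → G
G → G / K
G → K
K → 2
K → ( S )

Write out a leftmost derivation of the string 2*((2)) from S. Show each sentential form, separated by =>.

S => S*G   [S → S * G]
S*G => G*G   [S → G]
G*G => K*G   [G → K]
K*G => 2*G   [K → 2]
2*G => 2*K   [G → K]
2*K => 2*(S)   [K → ( S )]
2*(S) => 2*(G)   [S → G]
2*(G) => 2*(K)   [G → K]
2*(K) => 2*((S))   [K → ( S )]
2*((S)) => 2*((G))   [S → G]
2*((G)) => 2*((K))   [G → K]
2*((K)) => 2*((2))   [K → 2]

S=>S*G=>G*G=>K*G=>2*G=>2*K=>2*(S)=>2*(G)=>2*(K)=>2*((S))=>2*((G))=>2*((K))=>2*((2))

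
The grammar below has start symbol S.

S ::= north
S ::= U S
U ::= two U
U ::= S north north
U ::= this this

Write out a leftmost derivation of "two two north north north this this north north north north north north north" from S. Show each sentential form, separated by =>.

S => U S => two U S => two S north north S => two U S north north S => two S north north S north north S => two U S north north S north north S => two two U S north north S north north S => two two S north north S north north S north north S => two two north north north S north north S north north S => two two north north north U S north north S north north S => two two north north north this this S north north S north north S => two two north north north this this north north north S north north S => two two north north north this this north north north north north north S => two two north north north this this north north north north north north north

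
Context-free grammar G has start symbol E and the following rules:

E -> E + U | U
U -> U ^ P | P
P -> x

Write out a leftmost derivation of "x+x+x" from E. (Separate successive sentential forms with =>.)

E => E+U   [E -> E + U]
E+U => E+U+U   [E -> E + U]
E+U+U => U+U+U   [E -> U]
U+U+U => P+U+U   [U -> P]
P+U+U => x+U+U   [P -> x]
x+U+U => x+P+U   [U -> P]
x+P+U => x+x+U   [P -> x]
x+x+U => x+x+P   [U -> P]
x+x+P => x+x+x   [P -> x]

E=>E+U=>E+U+U=>U+U+U=>P+U+U=>x+U+U=>x+P+U=>x+x+U=>x+x+P=>x+x+x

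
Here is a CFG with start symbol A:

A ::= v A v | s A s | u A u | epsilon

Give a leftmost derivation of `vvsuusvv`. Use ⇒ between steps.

A⇒vAv⇒vvAvv⇒vvsAsvv⇒vvsuAusvv⇒vvsuusvv

A ⇒ vAv   [A ::= v A v]
vAv ⇒ vvAvv   [A ::= v A v]
vvAvv ⇒ vvsAsvv   [A ::= s A s]
vvsAsvv ⇒ vvsuAusvv   [A ::= u A u]
vvsuAusvv ⇒ vvsuusvv   [A ::= epsilon]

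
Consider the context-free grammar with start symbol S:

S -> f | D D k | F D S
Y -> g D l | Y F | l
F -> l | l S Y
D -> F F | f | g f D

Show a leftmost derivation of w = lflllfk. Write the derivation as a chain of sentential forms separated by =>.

S => DDk   [S -> D D k]
DDk => FFDk   [D -> F F]
FFDk => lSYFDk   [F -> l S Y]
lSYFDk => lfYFDk   [S -> f]
lfYFDk => lfYFFDk   [Y -> Y F]
lfYFFDk => lflFFDk   [Y -> l]
lflFFDk => lfllFDk   [F -> l]
lfllFDk => lflllDk   [F -> l]
lflllDk => lflllfk   [D -> f]

S => DDk => FFDk => lSYFDk => lfYFDk => lfYFFDk => lflFFDk => lfllFDk => lflllDk => lflllfk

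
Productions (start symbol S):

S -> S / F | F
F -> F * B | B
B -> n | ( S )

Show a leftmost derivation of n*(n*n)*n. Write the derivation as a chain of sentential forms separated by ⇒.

S ⇒ F ⇒ F*B ⇒ F*B*B ⇒ B*B*B ⇒ n*B*B ⇒ n*(S)*B ⇒ n*(F)*B ⇒ n*(F*B)*B ⇒ n*(B*B)*B ⇒ n*(n*B)*B ⇒ n*(n*n)*B ⇒ n*(n*n)*n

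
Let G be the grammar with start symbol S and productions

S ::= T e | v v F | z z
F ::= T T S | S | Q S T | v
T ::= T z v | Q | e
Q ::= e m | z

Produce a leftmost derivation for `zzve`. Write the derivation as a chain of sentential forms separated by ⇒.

S ⇒ Te ⇒ Tzve ⇒ Qzve ⇒ zzve

S ⇒ Te   [S ::= T e]
Te ⇒ Tzve   [T ::= T z v]
Tzve ⇒ Qzve   [T ::= Q]
Qzve ⇒ zzve   [Q ::= z]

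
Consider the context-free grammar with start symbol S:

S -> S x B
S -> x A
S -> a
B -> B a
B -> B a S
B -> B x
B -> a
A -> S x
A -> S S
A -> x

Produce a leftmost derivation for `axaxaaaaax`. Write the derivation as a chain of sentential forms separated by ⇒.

S ⇒ SxB ⇒ axB ⇒ axBx ⇒ axBaSx ⇒ axBaaSx ⇒ axBaSaaSx ⇒ axBxaSaaSx ⇒ axaxaSaaSx ⇒ axaxaaaaSx ⇒ axaxaaaaax

S ⇒ SxB   [S -> S x B]
SxB ⇒ axB   [S -> a]
axB ⇒ axBx   [B -> B x]
axBx ⇒ axBaSx   [B -> B a S]
axBaSx ⇒ axBaaSx   [B -> B a]
axBaaSx ⇒ axBaSaaSx   [B -> B a S]
axBaSaaSx ⇒ axBxaSaaSx   [B -> B x]
axBxaSaaSx ⇒ axaxaSaaSx   [B -> a]
axaxaSaaSx ⇒ axaxaaaaSx   [S -> a]
axaxaaaaSx ⇒ axaxaaaaax   [S -> a]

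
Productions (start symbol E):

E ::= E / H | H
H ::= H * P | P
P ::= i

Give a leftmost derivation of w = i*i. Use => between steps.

E => H   [E ::= H]
H => H*P   [H ::= H * P]
H*P => P*P   [H ::= P]
P*P => i*P   [P ::= i]
i*P => i*i   [P ::= i]

E => H => H*P => P*P => i*P => i*i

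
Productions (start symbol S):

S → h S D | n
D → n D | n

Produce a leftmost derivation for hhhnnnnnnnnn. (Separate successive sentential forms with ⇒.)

S ⇒ hSD   [S → h S D]
hSD ⇒ hhSDD   [S → h S D]
hhSDD ⇒ hhhSDDD   [S → h S D]
hhhSDDD ⇒ hhhnDDD   [S → n]
hhhnDDD ⇒ hhhnnDDD   [D → n D]
hhhnnDDD ⇒ hhhnnnDDD   [D → n D]
hhhnnnDDD ⇒ hhhnnnnDDD   [D → n D]
hhhnnnnDDD ⇒ hhhnnnnnDD   [D → n]
hhhnnnnnDD ⇒ hhhnnnnnnD   [D → n]
hhhnnnnnnD ⇒ hhhnnnnnnnD   [D → n D]
hhhnnnnnnnD ⇒ hhhnnnnnnnnD   [D → n D]
hhhnnnnnnnnD ⇒ hhhnnnnnnnnn   [D → n]

S ⇒ hSD ⇒ hhSDD ⇒ hhhSDDD ⇒ hhhnDDD ⇒ hhhnnDDD ⇒ hhhnnnDDD ⇒ hhhnnnnDDD ⇒ hhhnnnnnDD ⇒ hhhnnnnnnD ⇒ hhhnnnnnnnD ⇒ hhhnnnnnnnnD ⇒ hhhnnnnnnnnn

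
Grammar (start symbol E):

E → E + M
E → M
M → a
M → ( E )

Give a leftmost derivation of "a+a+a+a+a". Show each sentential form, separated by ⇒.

E ⇒ E+M   [E → E + M]
E+M ⇒ E+M+M   [E → E + M]
E+M+M ⇒ E+M+M+M   [E → E + M]
E+M+M+M ⇒ E+M+M+M+M   [E → E + M]
E+M+M+M+M ⇒ M+M+M+M+M   [E → M]
M+M+M+M+M ⇒ a+M+M+M+M   [M → a]
a+M+M+M+M ⇒ a+a+M+M+M   [M → a]
a+a+M+M+M ⇒ a+a+a+M+M   [M → a]
a+a+a+M+M ⇒ a+a+a+a+M   [M → a]
a+a+a+a+M ⇒ a+a+a+a+a   [M → a]

E ⇒ E+M ⇒ E+M+M ⇒ E+M+M+M ⇒ E+M+M+M+M ⇒ M+M+M+M+M ⇒ a+M+M+M+M ⇒ a+a+M+M+M ⇒ a+a+a+M+M ⇒ a+a+a+a+M ⇒ a+a+a+a+a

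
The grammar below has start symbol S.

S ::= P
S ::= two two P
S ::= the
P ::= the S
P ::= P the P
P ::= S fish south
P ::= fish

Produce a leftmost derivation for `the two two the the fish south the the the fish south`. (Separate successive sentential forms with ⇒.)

S ⇒ P   [S ::= P]
P ⇒ P the P   [P ::= P the P]
P the P ⇒ the S the P   [P ::= the S]
the S the P ⇒ the two two P the P   [S ::= two two P]
the two two P the P ⇒ the two two the S the P   [P ::= the S]
the two two the S the P ⇒ the two two the P the P   [S ::= P]
the two two the P the P ⇒ the two two the S fish south the P   [P ::= S fish south]
the two two the S fish south the P ⇒ the two two the the fish south the P   [S ::= the]
the two two the the fish south the P ⇒ the two two the the fish south the the S   [P ::= the S]
the two two the the fish south the the S ⇒ the two two the the fish south the the P   [S ::= P]
the two two the the fish south the the P ⇒ the two two the the fish south the the S fish south   [P ::= S fish south]
the two two the the fish south the the S fish south ⇒ the two two the the fish south the the the fish south   [S ::= the]

S ⇒ P ⇒ P the P ⇒ the S the P ⇒ the two two P the P ⇒ the two two the S the P ⇒ the two two the P the P ⇒ the two two the S fish south the P ⇒ the two two the the fish south the P ⇒ the two two the the fish south the the S ⇒ the two two the the fish south the the P ⇒ the two two the the fish south the the S fish south ⇒ the two two the the fish south the the the fish south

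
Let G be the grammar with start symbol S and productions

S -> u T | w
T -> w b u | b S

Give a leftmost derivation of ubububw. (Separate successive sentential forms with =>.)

S => uT => ubS => ubuT => ububS => ububuT => ubububS => ubububw

S => uT   [S -> u T]
uT => ubS   [T -> b S]
ubS => ubuT   [S -> u T]
ubuT => ububS   [T -> b S]
ububS => ububuT   [S -> u T]
ububuT => ubububS   [T -> b S]
ubububS => ubububw   [S -> w]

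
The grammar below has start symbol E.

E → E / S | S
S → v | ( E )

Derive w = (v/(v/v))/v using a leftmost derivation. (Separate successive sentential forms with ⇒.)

E ⇒ E/S ⇒ S/S ⇒ (E)/S ⇒ (E/S)/S ⇒ (S/S)/S ⇒ (v/S)/S ⇒ (v/(E))/S ⇒ (v/(E/S))/S ⇒ (v/(S/S))/S ⇒ (v/(v/S))/S ⇒ (v/(v/v))/S ⇒ (v/(v/v))/v

E ⇒ E/S   [E → E / S]
E/S ⇒ S/S   [E → S]
S/S ⇒ (E)/S   [S → ( E )]
(E)/S ⇒ (E/S)/S   [E → E / S]
(E/S)/S ⇒ (S/S)/S   [E → S]
(S/S)/S ⇒ (v/S)/S   [S → v]
(v/S)/S ⇒ (v/(E))/S   [S → ( E )]
(v/(E))/S ⇒ (v/(E/S))/S   [E → E / S]
(v/(E/S))/S ⇒ (v/(S/S))/S   [E → S]
(v/(S/S))/S ⇒ (v/(v/S))/S   [S → v]
(v/(v/S))/S ⇒ (v/(v/v))/S   [S → v]
(v/(v/v))/S ⇒ (v/(v/v))/v   [S → v]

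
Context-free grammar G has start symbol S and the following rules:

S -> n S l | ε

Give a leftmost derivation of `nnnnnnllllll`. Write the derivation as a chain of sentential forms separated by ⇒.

S⇒nSl⇒nnSll⇒nnnSlll⇒nnnnSllll⇒nnnnnSlllll⇒nnnnnnSllllll⇒nnnnnnllllll

S ⇒ nSl   [S -> n S l]
nSl ⇒ nnSll   [S -> n S l]
nnSll ⇒ nnnSlll   [S -> n S l]
nnnSlll ⇒ nnnnSllll   [S -> n S l]
nnnnSllll ⇒ nnnnnSlllll   [S -> n S l]
nnnnnSlllll ⇒ nnnnnnSllllll   [S -> n S l]
nnnnnnSllllll ⇒ nnnnnnllllll   [S -> ε]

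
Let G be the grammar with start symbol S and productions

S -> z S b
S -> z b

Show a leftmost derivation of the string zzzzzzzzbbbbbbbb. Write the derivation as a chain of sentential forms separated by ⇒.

S ⇒ zSb ⇒ zzSbb ⇒ zzzSbbb ⇒ zzzzSbbbb ⇒ zzzzzSbbbbb ⇒ zzzzzzSbbbbbb ⇒ zzzzzzzSbbbbbbb ⇒ zzzzzzzzbbbbbbbb

S ⇒ zSb   [S -> z S b]
zSb ⇒ zzSbb   [S -> z S b]
zzSbb ⇒ zzzSbbb   [S -> z S b]
zzzSbbb ⇒ zzzzSbbbb   [S -> z S b]
zzzzSbbbb ⇒ zzzzzSbbbbb   [S -> z S b]
zzzzzSbbbbb ⇒ zzzzzzSbbbbbb   [S -> z S b]
zzzzzzSbbbbbb ⇒ zzzzzzzSbbbbbbb   [S -> z S b]
zzzzzzzSbbbbbbb ⇒ zzzzzzzzbbbbbbbb   [S -> z b]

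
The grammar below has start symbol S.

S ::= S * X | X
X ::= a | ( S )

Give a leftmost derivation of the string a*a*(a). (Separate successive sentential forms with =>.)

S => S*X => S*X*X => X*X*X => a*X*X => a*a*X => a*a*(S) => a*a*(X) => a*a*(a)

S => S*X   [S ::= S * X]
S*X => S*X*X   [S ::= S * X]
S*X*X => X*X*X   [S ::= X]
X*X*X => a*X*X   [X ::= a]
a*X*X => a*a*X   [X ::= a]
a*a*X => a*a*(S)   [X ::= ( S )]
a*a*(S) => a*a*(X)   [S ::= X]
a*a*(X) => a*a*(a)   [X ::= a]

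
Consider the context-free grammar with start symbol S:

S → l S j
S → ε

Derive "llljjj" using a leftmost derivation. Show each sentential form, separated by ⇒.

S ⇒ lSj ⇒ llSjj ⇒ lllSjjj ⇒ llljjj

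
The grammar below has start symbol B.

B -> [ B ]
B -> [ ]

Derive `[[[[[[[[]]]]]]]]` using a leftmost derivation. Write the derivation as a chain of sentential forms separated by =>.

B => [B]   [B -> [ B ]]
[B] => [[B]]   [B -> [ B ]]
[[B]] => [[[B]]]   [B -> [ B ]]
[[[B]]] => [[[[B]]]]   [B -> [ B ]]
[[[[B]]]] => [[[[[B]]]]]   [B -> [ B ]]
[[[[[B]]]]] => [[[[[[B]]]]]]   [B -> [ B ]]
[[[[[[B]]]]]] => [[[[[[[B]]]]]]]   [B -> [ B ]]
[[[[[[[B]]]]]]] => [[[[[[[[]]]]]]]]   [B -> [ ]]

B => [B] => [[B]] => [[[B]]] => [[[[B]]]] => [[[[[B]]]]] => [[[[[[B]]]]]] => [[[[[[[B]]]]]]] => [[[[[[[[]]]]]]]]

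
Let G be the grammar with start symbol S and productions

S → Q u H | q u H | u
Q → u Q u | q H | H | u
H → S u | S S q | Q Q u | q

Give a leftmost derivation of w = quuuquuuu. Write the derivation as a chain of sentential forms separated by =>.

S=>QuH=>qHuH=>qQQuuH=>quQuuH=>quHuuH=>quSSquuH=>quuSquuH=>quuuquuH=>quuuquuSu=>quuuquuuu

S => QuH   [S → Q u H]
QuH => qHuH   [Q → q H]
qHuH => qQQuuH   [H → Q Q u]
qQQuuH => quQuuH   [Q → u]
quQuuH => quHuuH   [Q → H]
quHuuH => quSSquuH   [H → S S q]
quSSquuH => quuSquuH   [S → u]
quuSquuH => quuuquuH   [S → u]
quuuquuH => quuuquuSu   [H → S u]
quuuquuSu => quuuquuuu   [S → u]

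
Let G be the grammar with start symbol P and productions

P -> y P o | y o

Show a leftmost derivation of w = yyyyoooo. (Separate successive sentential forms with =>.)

P => yPo => yyPoo => yyyPooo => yyyyoooo

P => yPo   [P -> y P o]
yPo => yyPoo   [P -> y P o]
yyPoo => yyyPooo   [P -> y P o]
yyyPooo => yyyyoooo   [P -> y o]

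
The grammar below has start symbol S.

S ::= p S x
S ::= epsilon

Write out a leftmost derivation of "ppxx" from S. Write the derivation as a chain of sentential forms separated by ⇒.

S⇒pSx⇒ppSxx⇒ppxx

S ⇒ pSx   [S ::= p S x]
pSx ⇒ ppSxx   [S ::= p S x]
ppSxx ⇒ ppxx   [S ::= epsilon]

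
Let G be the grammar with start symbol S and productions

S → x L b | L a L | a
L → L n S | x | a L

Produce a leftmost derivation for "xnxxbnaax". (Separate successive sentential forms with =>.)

S => LaL => LnSaL => LnSnSaL => xnSnSaL => xnxLbnSaL => xnxxbnSaL => xnxxbnaaL => xnxxbnaax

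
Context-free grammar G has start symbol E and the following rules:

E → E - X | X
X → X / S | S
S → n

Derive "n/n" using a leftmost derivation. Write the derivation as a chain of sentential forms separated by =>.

E => X => X/S => S/S => n/S => n/n

E => X   [E → X]
X => X/S   [X → X / S]
X/S => S/S   [X → S]
S/S => n/S   [S → n]
n/S => n/n   [S → n]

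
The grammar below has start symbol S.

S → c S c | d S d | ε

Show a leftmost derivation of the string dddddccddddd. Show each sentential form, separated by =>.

S => dSd   [S → d S d]
dSd => ddSdd   [S → d S d]
ddSdd => dddSddd   [S → d S d]
dddSddd => ddddSdddd   [S → d S d]
ddddSdddd => dddddSddddd   [S → d S d]
dddddSddddd => dddddcScddddd   [S → c S c]
dddddcScddddd => dddddccddddd   [S → ε]

S=>dSd=>ddSdd=>dddSddd=>ddddSdddd=>dddddSddddd=>dddddcScddddd=>dddddccddddd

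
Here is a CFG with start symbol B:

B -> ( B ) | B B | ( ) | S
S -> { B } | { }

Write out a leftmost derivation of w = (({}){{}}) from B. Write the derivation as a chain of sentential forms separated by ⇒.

B ⇒ (B) ⇒ (BB) ⇒ ((B)B) ⇒ ((S)B) ⇒ (({})B) ⇒ (({})S) ⇒ (({}){B}) ⇒ (({}){S}) ⇒ (({}){{}})

B ⇒ (B)   [B -> ( B )]
(B) ⇒ (BB)   [B -> B B]
(BB) ⇒ ((B)B)   [B -> ( B )]
((B)B) ⇒ ((S)B)   [B -> S]
((S)B) ⇒ (({})B)   [S -> { }]
(({})B) ⇒ (({})S)   [B -> S]
(({})S) ⇒ (({}){B})   [S -> { B }]
(({}){B}) ⇒ (({}){S})   [B -> S]
(({}){S}) ⇒ (({}){{}})   [S -> { }]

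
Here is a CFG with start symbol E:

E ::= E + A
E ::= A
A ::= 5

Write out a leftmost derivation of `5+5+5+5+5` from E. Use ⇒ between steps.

E⇒E+A⇒E+A+A⇒E+A+A+A⇒E+A+A+A+A⇒A+A+A+A+A⇒5+A+A+A+A⇒5+5+A+A+A⇒5+5+5+A+A⇒5+5+5+5+A⇒5+5+5+5+5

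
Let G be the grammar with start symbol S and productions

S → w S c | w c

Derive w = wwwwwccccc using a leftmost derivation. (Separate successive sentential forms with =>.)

S => wSc => wwScc => wwwSccc => wwwwScccc => wwwwwccccc

S => wSc   [S → w S c]
wSc => wwScc   [S → w S c]
wwScc => wwwSccc   [S → w S c]
wwwSccc => wwwwScccc   [S → w S c]
wwwwScccc => wwwwwccccc   [S → w c]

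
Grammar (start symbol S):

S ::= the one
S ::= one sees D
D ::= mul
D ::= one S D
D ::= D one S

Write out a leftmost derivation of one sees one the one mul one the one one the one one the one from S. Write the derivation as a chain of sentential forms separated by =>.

S => one sees D => one sees D one S => one sees D one S one S => one sees D one S one S one S => one sees one S D one S one S one S => one sees one the one D one S one S one S => one sees one the one mul one S one S one S => one sees one the one mul one the one one S one S => one sees one the one mul one the one one the one one S => one sees one the one mul one the one one the one one the one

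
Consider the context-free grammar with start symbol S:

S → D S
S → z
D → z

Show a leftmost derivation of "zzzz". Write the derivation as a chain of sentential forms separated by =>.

S=>DS=>zS=>zDS=>zzS=>zzDS=>zzzS=>zzzz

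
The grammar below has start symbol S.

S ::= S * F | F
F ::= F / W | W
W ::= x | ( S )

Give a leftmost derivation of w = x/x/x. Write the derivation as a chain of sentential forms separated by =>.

S => F => F/W => F/W/W => W/W/W => x/W/W => x/x/W => x/x/x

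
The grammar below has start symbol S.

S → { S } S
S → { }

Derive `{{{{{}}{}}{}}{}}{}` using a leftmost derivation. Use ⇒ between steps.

S ⇒ {S}S ⇒ {{S}S}S ⇒ {{{S}S}S}S ⇒ {{{{S}S}S}S}S ⇒ {{{{{}}S}S}S}S ⇒ {{{{{}}{}}S}S}S ⇒ {{{{{}}{}}{}}S}S ⇒ {{{{{}}{}}{}}{}}S ⇒ {{{{{}}{}}{}}{}}{}

S ⇒ {S}S   [S → { S } S]
{S}S ⇒ {{S}S}S   [S → { S } S]
{{S}S}S ⇒ {{{S}S}S}S   [S → { S } S]
{{{S}S}S}S ⇒ {{{{S}S}S}S}S   [S → { S } S]
{{{{S}S}S}S}S ⇒ {{{{{}}S}S}S}S   [S → { }]
{{{{{}}S}S}S}S ⇒ {{{{{}}{}}S}S}S   [S → { }]
{{{{{}}{}}S}S}S ⇒ {{{{{}}{}}{}}S}S   [S → { }]
{{{{{}}{}}{}}S}S ⇒ {{{{{}}{}}{}}{}}S   [S → { }]
{{{{{}}{}}{}}{}}S ⇒ {{{{{}}{}}{}}{}}{}   [S → { }]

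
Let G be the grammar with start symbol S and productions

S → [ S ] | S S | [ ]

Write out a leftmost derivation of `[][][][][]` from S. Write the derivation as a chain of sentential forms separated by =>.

S=>SS=>SSS=>SSSS=>[]SSS=>[]SSSS=>[][]SSS=>[][][]SS=>[][][][]S=>[][][][][]

S => SS   [S → S S]
SS => SSS   [S → S S]
SSS => SSSS   [S → S S]
SSSS => []SSS   [S → [ ]]
[]SSS => []SSSS   [S → S S]
[]SSSS => [][]SSS   [S → [ ]]
[][]SSS => [][][]SS   [S → [ ]]
[][][]SS => [][][][]S   [S → [ ]]
[][][][]S => [][][][][]   [S → [ ]]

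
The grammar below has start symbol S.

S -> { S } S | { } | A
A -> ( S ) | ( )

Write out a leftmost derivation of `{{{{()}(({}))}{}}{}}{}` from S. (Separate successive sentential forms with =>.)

S => {S}S => {{S}S}S => {{{S}S}S}S => {{{{S}S}S}S}S => {{{{A}S}S}S}S => {{{{()}S}S}S}S => {{{{()}A}S}S}S => {{{{()}(S)}S}S}S => {{{{()}(A)}S}S}S => {{{{()}((S))}S}S}S => {{{{()}(({}))}S}S}S => {{{{()}(({}))}{}}S}S => {{{{()}(({}))}{}}{}}S => {{{{()}(({}))}{}}{}}{}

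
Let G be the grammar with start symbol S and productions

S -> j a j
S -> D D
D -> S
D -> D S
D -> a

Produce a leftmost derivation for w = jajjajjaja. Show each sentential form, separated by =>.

S => DD => SD => DDD => SDD => jajDD => jajDSD => jajSSD => jajjajSD => jajjajjajD => jajjajjaja

S => DD   [S -> D D]
DD => SD   [D -> S]
SD => DDD   [S -> D D]
DDD => SDD   [D -> S]
SDD => jajDD   [S -> j a j]
jajDD => jajDSD   [D -> D S]
jajDSD => jajSSD   [D -> S]
jajSSD => jajjajSD   [S -> j a j]
jajjajSD => jajjajjajD   [S -> j a j]
jajjajjajD => jajjajjaja   [D -> a]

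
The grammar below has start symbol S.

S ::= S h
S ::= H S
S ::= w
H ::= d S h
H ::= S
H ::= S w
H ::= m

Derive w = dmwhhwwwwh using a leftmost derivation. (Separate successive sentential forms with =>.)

S => Sh   [S ::= S h]
Sh => HSh   [S ::= H S]
HSh => SSh   [H ::= S]
SSh => HSSh   [S ::= H S]
HSSh => SwSSh   [H ::= S w]
SwSSh => HSwSSh   [S ::= H S]
HSwSSh => dShSwSSh   [H ::= d S h]
dShSwSSh => dShhSwSSh   [S ::= S h]
dShhSwSSh => dHShhSwSSh   [S ::= H S]
dHShhSwSSh => dmShhSwSSh   [H ::= m]
dmShhSwSSh => dmwhhSwSSh   [S ::= w]
dmwhhSwSSh => dmwhhwwSSh   [S ::= w]
dmwhhwwSSh => dmwhhwwwSh   [S ::= w]
dmwhhwwwSh => dmwhhwwwwh   [S ::= w]

S => Sh => HSh => SSh => HSSh => SwSSh => HSwSSh => dShSwSSh => dShhSwSSh => dHShhSwSSh => dmShhSwSSh => dmwhhSwSSh => dmwhhwwSSh => dmwhhwwwSh => dmwhhwwwwh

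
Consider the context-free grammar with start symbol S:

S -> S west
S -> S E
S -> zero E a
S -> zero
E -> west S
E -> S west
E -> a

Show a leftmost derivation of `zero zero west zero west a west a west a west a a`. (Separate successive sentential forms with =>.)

S => S E => S E E => S west E E => zero E a west E E => zero S west a west E E => zero S E west a west E E => zero S west E west a west E E => zero zero E a west E west a west E E => zero zero west S a west E west a west E E => zero zero west S west a west E west a west E E => zero zero west zero west a west E west a west E E => zero zero west zero west a west a west a west E E => zero zero west zero west a west a west a west a E => zero zero west zero west a west a west a west a a

S => S E   [S -> S E]
S E => S E E   [S -> S E]
S E E => S west E E   [S -> S west]
S west E E => zero E a west E E   [S -> zero E a]
zero E a west E E => zero S west a west E E   [E -> S west]
zero S west a west E E => zero S E west a west E E   [S -> S E]
zero S E west a west E E => zero S west E west a west E E   [S -> S west]
zero S west E west a west E E => zero zero E a west E west a west E E   [S -> zero E a]
zero zero E a west E west a west E E => zero zero west S a west E west a west E E   [E -> west S]
zero zero west S a west E west a west E E => zero zero west S west a west E west a west E E   [S -> S west]
zero zero west S west a west E west a west E E => zero zero west zero west a west E west a west E E   [S -> zero]
zero zero west zero west a west E west a west E E => zero zero west zero west a west a west a west E E   [E -> a]
zero zero west zero west a west a west a west E E => zero zero west zero west a west a west a west a E   [E -> a]
zero zero west zero west a west a west a west a E => zero zero west zero west a west a west a west a a   [E -> a]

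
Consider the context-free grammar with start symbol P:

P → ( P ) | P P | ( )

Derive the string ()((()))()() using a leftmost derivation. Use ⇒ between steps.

P⇒PP⇒PPP⇒PPPP⇒()PPP⇒()(P)PP⇒()((P))PP⇒()((()))PP⇒()((()))()P⇒()((()))()()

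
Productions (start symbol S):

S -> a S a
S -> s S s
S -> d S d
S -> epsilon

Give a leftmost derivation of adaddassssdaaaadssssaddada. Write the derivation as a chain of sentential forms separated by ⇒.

S ⇒ aSa   [S -> a S a]
aSa ⇒ adSda   [S -> d S d]
adSda ⇒ adaSada   [S -> a S a]
adaSada ⇒ adadSdada   [S -> d S d]
adadSdada ⇒ adaddSddada   [S -> d S d]
adaddSddada ⇒ adaddaSaddada   [S -> a S a]
adaddaSaddada ⇒ adaddasSsaddada   [S -> s S s]
adaddasSsaddada ⇒ adaddassSssaddada   [S -> s S s]
adaddassSssaddada ⇒ adaddasssSsssaddada   [S -> s S s]
adaddasssSsssaddada ⇒ adaddassssSssssaddada   [S -> s S s]
adaddassssSssssaddada ⇒ adaddassssdSdssssaddada   [S -> d S d]
adaddassssdSdssssaddada ⇒ adaddassssdaSadssssaddada   [S -> a S a]
adaddassssdaSadssssaddada ⇒ adaddassssdaaSaadssssaddada   [S -> a S a]
adaddassssdaaSaadssssaddada ⇒ adaddassssdaaaadssssaddada   [S -> epsilon]

S ⇒ aSa ⇒ adSda ⇒ adaSada ⇒ adadSdada ⇒ adaddSddada ⇒ adaddaSaddada ⇒ adaddasSsaddada ⇒ adaddassSssaddada ⇒ adaddasssSsssaddada ⇒ adaddassssSssssaddada ⇒ adaddassssdSdssssaddada ⇒ adaddassssdaSadssssaddada ⇒ adaddassssdaaSaadssssaddada ⇒ adaddassssdaaaadssssaddada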